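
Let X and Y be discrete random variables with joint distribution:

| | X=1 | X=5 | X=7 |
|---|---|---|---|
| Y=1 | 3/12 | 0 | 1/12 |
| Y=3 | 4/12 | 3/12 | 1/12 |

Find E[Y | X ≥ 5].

13/5

P(X ≥ 5) = 5/12.
Σ Y·P over the event = 3·(3/12) + 1·(1/12) + 3·(1/12) = 13/12.
E[Y | X ≥ 5] = (13/12) / (5/12) = 13/5.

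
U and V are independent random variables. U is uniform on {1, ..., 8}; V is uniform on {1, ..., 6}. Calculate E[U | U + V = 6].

Outcomes with U + V = 6: (1,5), (2,4), (3,3), (4,2), (5,1), each with probability 1/48.
E[U | U + V = 6] = (1 + 2 + 3 + 4 + 5) / 5 = 3.

3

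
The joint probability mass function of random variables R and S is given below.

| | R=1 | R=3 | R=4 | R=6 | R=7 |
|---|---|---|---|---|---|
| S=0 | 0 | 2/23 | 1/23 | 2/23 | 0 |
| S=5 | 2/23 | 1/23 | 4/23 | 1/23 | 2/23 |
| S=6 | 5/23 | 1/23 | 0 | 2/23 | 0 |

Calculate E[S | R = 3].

11/4

P(R = 3) = 4/23.
Σ S·P over the event = 0·(2/23) + 5·(1/23) + 6·(1/23) = 11/23.
E[S | R = 3] = (11/23) / (4/23) = 11/4.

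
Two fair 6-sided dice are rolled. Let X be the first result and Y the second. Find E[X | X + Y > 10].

P(X + Y > 10) = 1/12.
Summing X·P(x,y) over outcomes with X + Y > 10 gives 17/36.
E[X | X + Y > 10] = (17/36) / (1/12) = 17/3.

17/3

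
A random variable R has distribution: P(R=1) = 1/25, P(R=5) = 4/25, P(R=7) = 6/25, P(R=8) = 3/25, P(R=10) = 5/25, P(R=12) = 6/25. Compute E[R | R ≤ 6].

P(R ≤ 6) = 1/5.
Σ over the event: 1·1/25 + 5·4/25 = 21/25.
E[R | R ≤ 6] = (21/25) / (1/5) = 21/5.

21/5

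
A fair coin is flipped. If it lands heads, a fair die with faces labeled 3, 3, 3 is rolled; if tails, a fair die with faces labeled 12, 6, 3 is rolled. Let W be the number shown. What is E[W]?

5

E[W | heads] = (3+3+3)/3 = 3.
E[W | tails] = (12+6+3)/3 = 7.
By the law of total expectation,
E[W] = (1/2)·(3) + (1/2)·(7) = 5.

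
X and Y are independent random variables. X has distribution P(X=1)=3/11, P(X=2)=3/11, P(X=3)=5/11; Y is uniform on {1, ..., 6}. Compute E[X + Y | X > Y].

P(X > Y) = 13/66.
Summing (X+Y)·P(x,y) over outcomes with X > Y gives 9/11.
E[X + Y | X > Y] = (9/11) / (13/66) = 54/13.

54/13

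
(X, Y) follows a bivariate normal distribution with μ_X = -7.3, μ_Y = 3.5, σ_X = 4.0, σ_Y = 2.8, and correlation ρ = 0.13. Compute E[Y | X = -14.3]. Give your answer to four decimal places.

The regression of Y on X has slope ρ·σ_Y/σ_X and passes through (μ_X, μ_Y).
E[Y | X=-14.3] = 3.5 + (0.13)·(2.8/4.0)·(-14.3 − (-7.3)) = 3.5 + (0.091)·(-7) = 2.8630.

2.8630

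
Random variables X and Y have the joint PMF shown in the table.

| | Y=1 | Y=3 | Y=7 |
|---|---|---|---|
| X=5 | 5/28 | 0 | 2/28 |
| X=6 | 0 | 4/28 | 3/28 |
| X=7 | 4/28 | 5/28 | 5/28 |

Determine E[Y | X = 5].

19/7

P(X = 5) = 1/4.
Σ Y·P over the event = 1·(5/28) + 7·(2/28) = 19/28.
E[Y | X = 5] = (19/28) / (1/4) = 19/7.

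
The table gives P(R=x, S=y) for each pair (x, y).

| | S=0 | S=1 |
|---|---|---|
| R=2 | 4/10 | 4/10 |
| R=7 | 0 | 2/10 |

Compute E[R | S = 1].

P(S = 1) = 3/5.
Σ R·P over the event = 2·(4/10) + 7·(2/10) = 11/5.
E[R | S = 1] = (11/5) / (3/5) = 11/3.

11/3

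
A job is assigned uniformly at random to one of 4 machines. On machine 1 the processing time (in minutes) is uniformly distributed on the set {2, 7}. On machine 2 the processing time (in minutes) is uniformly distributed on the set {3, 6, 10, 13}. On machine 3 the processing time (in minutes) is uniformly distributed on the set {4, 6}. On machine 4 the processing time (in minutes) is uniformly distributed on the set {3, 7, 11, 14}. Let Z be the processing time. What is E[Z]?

E[Z | machine 1] = (2+7)/2 = 9/2.
E[Z | machine 2] = (3+6+10+13)/4 = 8.
E[Z | machine 3] = (4+6)/2 = 5.
E[Z | machine 4] = (3+7+11+14)/4 = 35/4.
By the law of total expectation,
E[Z] = (1/4)·(9/2) + (1/4)·(8) + (1/4)·(5) + (1/4)·(35/4) = 105/16.

105/16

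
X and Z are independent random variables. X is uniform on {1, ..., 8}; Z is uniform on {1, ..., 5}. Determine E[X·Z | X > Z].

P(X > Z) = 5/8.
Summing XZ·P(x,y) over outcomes with X > Z gives 10.
E[X·Z | X > Z] = (10) / (5/8) = 16.

16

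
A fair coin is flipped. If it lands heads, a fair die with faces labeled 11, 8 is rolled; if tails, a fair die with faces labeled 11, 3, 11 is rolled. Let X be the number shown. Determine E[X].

107/12

E[X | heads] = (11+8)/2 = 19/2.
E[X | tails] = (11+3+11)/3 = 25/3.
By the law of total expectation,
E[X] = (1/2)·(19/2) + (1/2)·(25/3) = 107/12.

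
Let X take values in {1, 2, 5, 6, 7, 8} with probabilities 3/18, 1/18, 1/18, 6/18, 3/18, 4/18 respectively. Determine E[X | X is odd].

P(X is odd) = 7/18.
Σ over the event: 1·1/6 + 5·1/18 + 7·1/6 = 29/18.
E[X | X is odd] = (29/18) / (7/18) = 29/7.

29/7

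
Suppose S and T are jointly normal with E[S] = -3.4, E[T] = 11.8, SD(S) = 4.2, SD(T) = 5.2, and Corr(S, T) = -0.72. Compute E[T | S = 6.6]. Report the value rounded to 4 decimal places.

The regression of T on S has slope ρ·σ_T/σ_S and passes through (μ_S, μ_T).
E[T | S=6.6] = 11.8 + (-0.72)·(5.2/4.2)·(6.6 − (-3.4)) = 11.8 + (-0.89143)·(10) = 2.8857.

2.8857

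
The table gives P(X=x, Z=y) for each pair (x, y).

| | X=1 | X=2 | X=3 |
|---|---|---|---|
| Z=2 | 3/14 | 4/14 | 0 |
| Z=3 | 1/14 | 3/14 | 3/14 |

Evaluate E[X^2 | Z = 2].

19/7

P(Z = 2) = 1/2.
Σ X^2·P over the event = 1·(3/14) + 4·(4/14) = 19/14.
E[X^2 | Z = 2] = (19/14) / (1/2) = 19/7.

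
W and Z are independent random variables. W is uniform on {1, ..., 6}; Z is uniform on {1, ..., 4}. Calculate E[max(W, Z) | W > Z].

P(W > Z) = 7/12.
Summing max(W,Z)·P(x,y) over outcomes with W > Z gives 8/3.
E[max(W, Z) | W > Z] = (8/3) / (7/12) = 32/7.

32/7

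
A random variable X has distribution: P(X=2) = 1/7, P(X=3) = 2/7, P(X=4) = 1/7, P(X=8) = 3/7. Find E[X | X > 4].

8

P(X > 4) = 3/7.
Σ over the event: 8·3/7 = 24/7.
E[X | X > 4] = (24/7) / (3/7) = 8.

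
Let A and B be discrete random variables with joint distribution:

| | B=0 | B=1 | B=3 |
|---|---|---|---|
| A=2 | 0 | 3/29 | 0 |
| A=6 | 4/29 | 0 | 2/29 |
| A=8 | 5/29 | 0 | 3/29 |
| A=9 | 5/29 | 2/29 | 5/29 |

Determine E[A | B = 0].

P(B = 0) = 14/29.
Σ A·P over the event = 6·(4/29) + 8·(5/29) + 9·(5/29) = 109/29.
E[A | B = 0] = (109/29) / (14/29) = 109/14.

109/14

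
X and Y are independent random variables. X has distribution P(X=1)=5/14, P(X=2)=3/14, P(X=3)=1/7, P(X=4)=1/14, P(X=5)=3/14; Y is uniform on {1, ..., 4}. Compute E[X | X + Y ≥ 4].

P(X + Y ≥ 4) = 43/56.
Summing X·P(x,y) over outcomes with X + Y ≥ 4 gives 16/7.
E[X | X + Y ≥ 4] = (16/7) / (43/56) = 128/43.

128/43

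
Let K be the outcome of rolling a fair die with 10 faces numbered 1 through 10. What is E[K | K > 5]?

8

Given K > 5, K is equally likely to be any of {6, 7, 8, 9, 10}.
E[K | K > 5] = (6 + 7 + 8 + 9 + 10) / 5 = 8.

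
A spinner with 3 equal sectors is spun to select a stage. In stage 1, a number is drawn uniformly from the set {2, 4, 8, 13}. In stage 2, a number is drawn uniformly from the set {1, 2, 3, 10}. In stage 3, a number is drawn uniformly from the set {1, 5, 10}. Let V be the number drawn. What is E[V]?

193/36

E[V | stage 1] = (2+4+8+13)/4 = 27/4.
E[V | stage 2] = (1+2+3+10)/4 = 4.
E[V | stage 3] = (1+5+10)/3 = 16/3.
By the law of total expectation,
E[V] = (1/3)·(27/4) + (1/3)·(4) + (1/3)·(16/3) = 193/36.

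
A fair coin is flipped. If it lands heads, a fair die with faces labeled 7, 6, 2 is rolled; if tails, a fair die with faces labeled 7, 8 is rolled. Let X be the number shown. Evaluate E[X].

E[X | heads] = (7+6+2)/3 = 5.
E[X | tails] = (7+8)/2 = 15/2.
E[X] = (1/2)·(5) + (1/2)·(15/2) = 25/4.

25/4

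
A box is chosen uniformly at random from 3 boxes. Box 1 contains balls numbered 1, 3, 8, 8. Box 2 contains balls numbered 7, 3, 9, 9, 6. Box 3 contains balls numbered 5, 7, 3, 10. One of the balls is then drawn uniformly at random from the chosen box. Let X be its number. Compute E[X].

361/60

E[X | box 1] = (1+3+8+8)/4 = 5.
E[X | box 2] = (7+3+9+9+6)/5 = 34/5.
E[X | box 3] = (5+7+3+10)/4 = 25/4.
By the law of total expectation,
E[X] = (1/3)·(5) + (1/3)·(34/5) + (1/3)·(25/4) = 361/60.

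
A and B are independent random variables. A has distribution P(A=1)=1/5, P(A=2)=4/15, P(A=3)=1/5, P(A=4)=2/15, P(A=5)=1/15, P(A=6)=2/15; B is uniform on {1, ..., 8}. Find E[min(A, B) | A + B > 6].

P(A + B > 6) = 5/8.
Summing min(A,B)·P(x,y) over outcomes with A + B > 6 gives 227/120.
E[min(A, B) | A + B > 6] = (227/120) / (5/8) = 227/75.

227/75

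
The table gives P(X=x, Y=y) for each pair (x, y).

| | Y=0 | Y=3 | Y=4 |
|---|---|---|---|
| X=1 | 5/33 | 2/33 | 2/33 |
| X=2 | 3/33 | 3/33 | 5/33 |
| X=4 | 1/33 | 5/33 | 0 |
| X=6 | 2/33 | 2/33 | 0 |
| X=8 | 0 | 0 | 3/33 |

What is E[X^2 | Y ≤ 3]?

271/23

P(Y ≤ 3) = 23/33.
Summing X^2·P(X=x,Y=y) over the conditioning event gives 271/33.
E[X^2 | Y ≤ 3] = (271/33) / (23/33) = 271/23.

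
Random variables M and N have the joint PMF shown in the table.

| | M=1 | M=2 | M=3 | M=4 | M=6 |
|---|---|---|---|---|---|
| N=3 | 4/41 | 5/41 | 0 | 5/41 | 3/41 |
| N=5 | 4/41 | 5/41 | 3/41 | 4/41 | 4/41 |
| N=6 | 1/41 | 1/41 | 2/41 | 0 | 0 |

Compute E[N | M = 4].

P(M = 4) = 9/41.
Σ N·P over the event = 3·(5/41) + 5·(4/41) = 35/41.
E[N | M = 4] = (35/41) / (9/41) = 35/9.

35/9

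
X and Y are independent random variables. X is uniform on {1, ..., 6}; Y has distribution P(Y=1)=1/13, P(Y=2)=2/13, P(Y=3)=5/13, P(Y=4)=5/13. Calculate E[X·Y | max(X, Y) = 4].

P(max(X, Y) = 4) = 14/39.
Summing XY·P(x,y) over outcomes with max(X, Y) = 4 gives 140/39.
E[X·Y | max(X, Y) = 4] = (140/39) / (14/39) = 10.

10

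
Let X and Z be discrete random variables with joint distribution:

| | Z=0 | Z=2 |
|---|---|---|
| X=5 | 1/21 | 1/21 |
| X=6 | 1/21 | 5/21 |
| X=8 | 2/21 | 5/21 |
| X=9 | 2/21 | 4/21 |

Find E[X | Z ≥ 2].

P(Z ≥ 2) = 5/7.
Σ X·P over the event = 5·(1/21) + 6·(5/21) + 8·(5/21) + 9·(4/21) = 37/7.
E[X | Z ≥ 2] = (37/7) / (5/7) = 37/5.

37/5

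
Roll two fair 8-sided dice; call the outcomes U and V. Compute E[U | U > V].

6

P(U > V) = 7/16.
Summing U·P(x,y) over outcomes with U > V gives 21/8.
E[U | U > V] = (21/8) / (7/16) = 6.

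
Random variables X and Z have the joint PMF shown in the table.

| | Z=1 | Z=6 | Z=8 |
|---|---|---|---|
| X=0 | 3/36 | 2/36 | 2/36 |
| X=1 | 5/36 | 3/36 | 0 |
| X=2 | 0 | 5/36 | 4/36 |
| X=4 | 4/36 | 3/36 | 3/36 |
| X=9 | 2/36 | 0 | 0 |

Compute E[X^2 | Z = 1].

33/2

P(Z = 1) = 7/18.
Summing X^2·P(X=x,Z=y) over the conditioning event gives 77/12.
E[X^2 | Z = 1] = (77/12) / (7/18) = 33/2.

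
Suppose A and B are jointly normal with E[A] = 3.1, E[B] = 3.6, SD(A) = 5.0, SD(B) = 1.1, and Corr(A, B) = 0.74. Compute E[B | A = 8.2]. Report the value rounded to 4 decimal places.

4.4303

For a bivariate normal, E[B | A=x] = μ_B + ρ·(σ_B/σ_A)·(x − μ_A).
E[B | A=8.2] = 3.6 + (0.74)·(1.1/5.0)·(8.2 − (3.1)) = 3.6 + (0.1628)·(5.1) = 4.4303.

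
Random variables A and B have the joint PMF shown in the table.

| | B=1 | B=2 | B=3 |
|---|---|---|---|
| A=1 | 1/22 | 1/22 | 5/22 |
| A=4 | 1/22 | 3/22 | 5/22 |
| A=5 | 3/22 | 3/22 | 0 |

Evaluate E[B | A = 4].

22/9

P(A = 4) = 9/22.
Summing B·P(A=x,B=y) over the conditioning event gives 1.
E[B | A = 4] = (1) / (9/22) = 22/9.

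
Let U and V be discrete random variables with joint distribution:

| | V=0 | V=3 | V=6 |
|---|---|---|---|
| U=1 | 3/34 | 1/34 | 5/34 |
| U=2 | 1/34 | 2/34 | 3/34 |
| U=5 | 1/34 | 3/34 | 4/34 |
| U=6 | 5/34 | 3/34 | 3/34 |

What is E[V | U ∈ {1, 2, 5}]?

P(U ∈ {1, 2, 5}) = 23/34.
Summing V·P(U=x,V=y) over the conditioning event gives 45/17.
E[V | U ∈ {1, 2, 5}] = (45/17) / (23/34) = 90/23.

90/23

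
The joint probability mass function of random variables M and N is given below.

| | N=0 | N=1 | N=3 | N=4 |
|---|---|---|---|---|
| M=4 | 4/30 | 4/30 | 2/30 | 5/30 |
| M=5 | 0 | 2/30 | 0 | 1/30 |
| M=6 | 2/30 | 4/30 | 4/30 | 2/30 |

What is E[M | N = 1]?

P(N = 1) = 1/3.
Summing M·P(M=x,N=y) over the conditioning event gives 5/3.
E[M | N = 1] = (5/3) / (1/3) = 5.

5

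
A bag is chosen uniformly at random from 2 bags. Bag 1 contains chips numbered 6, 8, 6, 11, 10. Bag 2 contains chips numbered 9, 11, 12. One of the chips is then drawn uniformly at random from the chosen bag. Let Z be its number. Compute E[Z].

E[Z | bag 1] = (6+8+6+11+10)/5 = 41/5.
E[Z | bag 2] = (9+11+12)/3 = 32/3.
By the law of total expectation,
E[Z] = (1/2)·(41/5) + (1/2)·(32/3) = 283/30.

283/30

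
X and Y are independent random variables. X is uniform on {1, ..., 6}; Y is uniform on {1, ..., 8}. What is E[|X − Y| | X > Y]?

P(X > Y) = 5/16.
Summing |X−Y|·P(x,y) over outcomes with X > Y gives 35/48.
E[|X − Y| | X > Y] = (35/48) / (5/16) = 7/3.

7/3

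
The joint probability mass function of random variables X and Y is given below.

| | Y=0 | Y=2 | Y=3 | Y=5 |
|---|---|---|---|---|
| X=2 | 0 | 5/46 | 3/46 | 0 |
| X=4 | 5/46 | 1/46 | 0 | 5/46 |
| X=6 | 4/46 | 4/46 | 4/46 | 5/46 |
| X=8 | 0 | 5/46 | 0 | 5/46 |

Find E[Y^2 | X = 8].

29/2

P(X = 8) = 5/23.
Σ Y^2·P over the event = 4·(5/46) + 25·(5/46) = 145/46.
E[Y^2 | X = 8] = (145/46) / (5/23) = 29/2.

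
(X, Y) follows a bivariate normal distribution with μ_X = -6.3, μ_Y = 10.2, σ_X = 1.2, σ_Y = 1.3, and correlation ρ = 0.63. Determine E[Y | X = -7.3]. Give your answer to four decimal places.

9.5175

For a bivariate normal, E[Y | X=x] = μ_Y + ρ·(σ_Y/σ_X)·(x − μ_X).
E[Y | X=-7.3] = 10.2 + (0.63)·(1.3/1.2)·(-7.3 − (-6.3)) = 10.2 + (0.6825)·(-1) = 9.5175.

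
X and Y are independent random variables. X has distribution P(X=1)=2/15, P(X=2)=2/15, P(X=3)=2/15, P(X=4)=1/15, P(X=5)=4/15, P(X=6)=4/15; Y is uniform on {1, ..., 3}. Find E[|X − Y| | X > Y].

P(X > Y) = 11/15.
Summing |X−Y|·P(x,y) over outcomes with X > Y gives 98/45.
E[|X − Y| | X > Y] = (98/45) / (11/15) = 98/33.

98/33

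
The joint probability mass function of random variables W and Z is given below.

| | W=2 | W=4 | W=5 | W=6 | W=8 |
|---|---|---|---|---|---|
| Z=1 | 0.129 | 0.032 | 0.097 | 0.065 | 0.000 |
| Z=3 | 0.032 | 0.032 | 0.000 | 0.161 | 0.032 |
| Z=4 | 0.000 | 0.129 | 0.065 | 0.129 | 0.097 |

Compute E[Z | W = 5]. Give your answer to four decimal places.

P(W = 5) = 0.162.
Σ Z·P over the event = 1·(0.097) + 4·(0.065) = 0.357.
E[Z | W = 5] = (0.357) / (0.162) = 2.2037.

2.2037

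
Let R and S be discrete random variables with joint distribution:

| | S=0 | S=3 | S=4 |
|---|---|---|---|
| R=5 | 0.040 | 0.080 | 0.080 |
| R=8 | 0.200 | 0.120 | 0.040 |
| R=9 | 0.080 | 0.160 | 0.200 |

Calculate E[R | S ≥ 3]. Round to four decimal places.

P(S ≥ 3) = 0.680.
Σ R·P over the event = 5·(0.080) + 5·(0.080) + 8·(0.120) + 8·(0.040) + 9·(0.160) + 9·(0.200) = 5.320.
E[R | S ≥ 3] = (5.320) / (0.680) = 7.8235.

7.8235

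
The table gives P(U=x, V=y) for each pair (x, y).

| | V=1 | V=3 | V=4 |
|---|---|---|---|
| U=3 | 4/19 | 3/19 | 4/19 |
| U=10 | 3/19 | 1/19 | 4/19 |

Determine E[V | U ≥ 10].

P(U ≥ 10) = 8/19.
Σ V·P over the event = 1·(3/19) + 3·(1/19) + 4·(4/19) = 22/19.
E[V | U ≥ 10] = (22/19) / (8/19) = 11/4.

11/4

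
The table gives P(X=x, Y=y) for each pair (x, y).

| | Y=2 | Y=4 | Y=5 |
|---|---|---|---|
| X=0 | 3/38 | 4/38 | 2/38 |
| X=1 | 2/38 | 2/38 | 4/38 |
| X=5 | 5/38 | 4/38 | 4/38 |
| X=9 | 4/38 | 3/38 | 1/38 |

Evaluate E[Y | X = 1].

P(X = 1) = 4/19.
Summing Y·P(X=x,Y=y) over the conditioning event gives 16/19.
E[Y | X = 1] = (16/19) / (4/19) = 4.

4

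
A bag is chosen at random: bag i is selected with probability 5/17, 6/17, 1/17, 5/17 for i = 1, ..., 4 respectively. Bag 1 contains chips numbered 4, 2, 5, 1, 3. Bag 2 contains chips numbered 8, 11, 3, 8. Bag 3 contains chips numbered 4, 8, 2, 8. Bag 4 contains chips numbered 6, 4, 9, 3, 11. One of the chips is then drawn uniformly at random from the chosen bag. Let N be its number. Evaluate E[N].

E[N | bag 1] = (4+2+5+1+3)/5 = 3.
E[N | bag 2] = (8+11+3+8)/4 = 15/2.
E[N | bag 3] = (4+8+2+8)/4 = 11/2.
E[N | bag 4] = (6+4+9+3+11)/5 = 33/5.
E[N] = (5/17)·(3) + (6/17)·(15/2) + (1/17)·(11/2) + (5/17)·(33/5) = 197/34.

197/34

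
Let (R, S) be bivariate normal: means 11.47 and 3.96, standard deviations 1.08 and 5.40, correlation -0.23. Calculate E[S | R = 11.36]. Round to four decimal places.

For a bivariate normal, E[S | R=x] = μ_S + ρ·(σ_S/σ_R)·(x − μ_R).
E[S | R=11.36] = 3.96 + (-0.23)·(5.40/1.08)·(11.36 − (11.47)) = 3.96 + (-1.15)·(-0.11) = 4.0865.

4.0865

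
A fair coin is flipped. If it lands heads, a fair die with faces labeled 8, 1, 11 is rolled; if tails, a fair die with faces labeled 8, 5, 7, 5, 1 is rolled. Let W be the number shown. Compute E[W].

89/15

E[W | heads] = (8+1+11)/3 = 20/3.
E[W | tails] = (8+5+7+5+1)/5 = 26/5.
By the law of total expectation,
E[W] = (1/2)·(20/3) + (1/2)·(26/5) = 89/15.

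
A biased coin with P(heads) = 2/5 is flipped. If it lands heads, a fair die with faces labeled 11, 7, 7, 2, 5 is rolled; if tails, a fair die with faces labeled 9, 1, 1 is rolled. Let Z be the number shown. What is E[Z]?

E[Z | heads] = (11+7+7+2+5)/5 = 32/5.
E[Z | tails] = (9+1+1)/3 = 11/3.
E[Z] = (2/5)·(32/5) + (3/5)·(11/3) = 119/25.

119/25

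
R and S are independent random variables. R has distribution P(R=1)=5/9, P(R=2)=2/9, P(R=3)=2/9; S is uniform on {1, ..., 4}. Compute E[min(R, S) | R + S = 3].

P(R + S = 3) = 7/36.
Summing min(R,S)·P(x,y) over outcomes with R + S = 3 gives 7/36.
E[min(R, S) | R + S = 3] = (7/36) / (7/36) = 1.

1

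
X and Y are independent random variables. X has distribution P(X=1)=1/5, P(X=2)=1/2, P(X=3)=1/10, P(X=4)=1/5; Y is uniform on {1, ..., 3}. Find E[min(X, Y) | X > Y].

P(X > Y) = 13/30.
Summing min(X,Y)·P(x,y) over outcomes with X > Y gives 2/3.
E[min(X, Y) | X > Y] = (2/3) / (13/30) = 20/13.

20/13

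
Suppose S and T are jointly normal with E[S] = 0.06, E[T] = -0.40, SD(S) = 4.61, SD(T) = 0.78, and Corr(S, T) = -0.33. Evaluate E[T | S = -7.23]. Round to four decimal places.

The regression of T on S has slope ρ·σ_T/σ_S and passes through (μ_S, μ_T).
E[T | S=-7.23] = -0.40 + (-0.33)·(0.78/4.61)·(-7.23 − (0.06)) = -0.40 + (-0.055835)·(-7.29) = 0.0070.

0.0070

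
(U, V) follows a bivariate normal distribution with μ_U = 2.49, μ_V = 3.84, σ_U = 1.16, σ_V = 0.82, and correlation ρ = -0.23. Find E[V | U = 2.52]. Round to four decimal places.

For a bivariate normal, E[V | U=x] = μ_V + ρ·(σ_V/σ_U)·(x − μ_U).
E[V | U=2.52] = 3.84 + (-0.23)·(0.82/1.16)·(2.52 − (2.49)) = 3.84 + (-0.16259)·(0.03) = 3.8351.

3.8351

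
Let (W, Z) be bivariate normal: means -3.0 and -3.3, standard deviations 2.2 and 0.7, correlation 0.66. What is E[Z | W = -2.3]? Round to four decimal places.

-3.1530

The regression of Z on W has slope ρ·σ_Z/σ_W and passes through (μ_W, μ_Z).
E[Z | W=-2.3] = -3.3 + (0.66)·(0.7/2.2)·(-2.3 − (-3.0)) = -3.3 + (0.21)·(0.7) = -3.1530.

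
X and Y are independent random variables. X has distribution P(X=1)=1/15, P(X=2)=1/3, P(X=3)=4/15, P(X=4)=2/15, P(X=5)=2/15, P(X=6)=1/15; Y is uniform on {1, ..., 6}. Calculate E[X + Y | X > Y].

6

P(X > Y) = 16/45.
Summing (X+Y)·P(x,y) over outcomes with X > Y gives 32/15.
E[X + Y | X > Y] = (32/15) / (16/45) = 6.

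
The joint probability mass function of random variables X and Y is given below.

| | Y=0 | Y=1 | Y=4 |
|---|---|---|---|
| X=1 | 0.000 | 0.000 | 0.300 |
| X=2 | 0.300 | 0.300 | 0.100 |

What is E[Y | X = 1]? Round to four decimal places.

P(X = 1) = 0.300.
Σ Y·P over the event = 4·(0.300) = 1.200.
E[Y | X = 1] = (1.200) / (0.300) = 4.0000.

4.0000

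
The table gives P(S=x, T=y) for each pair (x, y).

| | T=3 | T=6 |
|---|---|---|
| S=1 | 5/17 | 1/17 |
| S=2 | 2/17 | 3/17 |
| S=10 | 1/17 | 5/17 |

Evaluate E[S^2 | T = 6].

57

P(T = 6) = 9/17.
Σ S^2·P over the event = 1·(1/17) + 4·(3/17) + 100·(5/17) = 513/17.
E[S^2 | T = 6] = (513/17) / (9/17) = 57.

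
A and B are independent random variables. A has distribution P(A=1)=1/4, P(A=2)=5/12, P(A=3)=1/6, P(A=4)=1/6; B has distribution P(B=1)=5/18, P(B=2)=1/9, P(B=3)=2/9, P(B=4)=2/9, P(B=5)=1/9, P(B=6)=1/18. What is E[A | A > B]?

180/61

P(A > B) = 61/216.
Summing A·P(x,y) over outcomes with A > B gives 5/6.
E[A | A > B] = (5/6) / (61/216) = 180/61.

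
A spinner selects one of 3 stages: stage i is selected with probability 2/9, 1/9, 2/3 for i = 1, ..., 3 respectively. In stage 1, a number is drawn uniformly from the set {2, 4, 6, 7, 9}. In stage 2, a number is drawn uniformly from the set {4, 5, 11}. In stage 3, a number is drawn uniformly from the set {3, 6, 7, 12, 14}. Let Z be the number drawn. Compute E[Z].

E[Z | stage 1] = (2+4+6+7+9)/5 = 28/5.
E[Z | stage 2] = (4+5+11)/3 = 20/3.
E[Z | stage 3] = (3+6+7+12+14)/5 = 42/5.
E[Z] = (2/9)·(28/5) + (1/9)·(20/3) + (2/3)·(42/5) = 1024/135.

1024/135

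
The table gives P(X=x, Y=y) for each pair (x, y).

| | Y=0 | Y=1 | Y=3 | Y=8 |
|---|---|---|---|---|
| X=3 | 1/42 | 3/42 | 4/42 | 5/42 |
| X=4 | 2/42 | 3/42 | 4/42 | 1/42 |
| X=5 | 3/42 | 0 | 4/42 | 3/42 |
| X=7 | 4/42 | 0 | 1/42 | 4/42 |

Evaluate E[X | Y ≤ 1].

75/16

P(Y ≤ 1) = 8/21.
Σ X·P over the event = 3·(1/42) + 3·(3/42) + 4·(2/42) + 4·(3/42) + 5·(3/42) + 7·(4/42) = 25/14.
E[X | Y ≤ 1] = (25/14) / (8/21) = 75/16.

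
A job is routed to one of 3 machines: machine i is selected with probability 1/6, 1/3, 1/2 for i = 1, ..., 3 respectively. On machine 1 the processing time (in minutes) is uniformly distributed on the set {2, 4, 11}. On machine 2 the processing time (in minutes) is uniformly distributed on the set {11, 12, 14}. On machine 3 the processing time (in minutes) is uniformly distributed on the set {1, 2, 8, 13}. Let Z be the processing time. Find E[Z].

145/18

E[Z | machine 1] = (2+4+11)/3 = 17/3.
E[Z | machine 2] = (11+12+14)/3 = 37/3.
E[Z | machine 3] = (1+2+8+13)/4 = 6.
E[Z] = (1/6)·(17/3) + (1/3)·(37/3) + (1/2)·(6) = 145/18.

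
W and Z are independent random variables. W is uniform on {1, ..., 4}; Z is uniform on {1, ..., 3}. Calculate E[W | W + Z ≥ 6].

11/3

Outcomes with W + Z ≥ 6: (3,3), (4,2), (4,3), each with probability 1/12.
E[W | W + Z ≥ 6] = (3 + 4 + 4) / 3 = 11/3.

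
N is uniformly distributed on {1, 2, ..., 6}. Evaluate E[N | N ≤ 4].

Given N ≤ 4, N is equally likely to be any of {1, 2, 3, 4}.
E[N | N ≤ 4] = (1 + 2 + 3 + 4) / 4 = 5/2.

5/2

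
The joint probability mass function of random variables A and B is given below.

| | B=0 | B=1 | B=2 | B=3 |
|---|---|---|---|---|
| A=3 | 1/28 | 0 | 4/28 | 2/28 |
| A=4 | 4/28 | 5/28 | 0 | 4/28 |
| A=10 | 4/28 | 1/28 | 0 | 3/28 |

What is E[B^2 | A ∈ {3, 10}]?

P(A ∈ {3, 10}) = 15/28.
Σ B^2·P over the event = 0·(1/28) + 4·(4/28) + 9·(2/28) + 0·(4/28) + 1·(1/28) + 9·(3/28) = 31/14.
E[B^2 | A ∈ {3, 10}] = (31/14) / (15/28) = 62/15.

62/15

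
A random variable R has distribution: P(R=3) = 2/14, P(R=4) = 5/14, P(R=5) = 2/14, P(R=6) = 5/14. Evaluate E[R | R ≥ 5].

P(R ≥ 5) = 1/2.
Σ over the event: 5·1/7 + 6·5/14 = 20/7.
E[R | R ≥ 5] = (20/7) / (1/2) = 40/7.

40/7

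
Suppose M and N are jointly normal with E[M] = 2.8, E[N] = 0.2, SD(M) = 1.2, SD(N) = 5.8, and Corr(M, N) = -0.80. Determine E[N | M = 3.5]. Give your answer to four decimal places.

-2.5067

The regression of N on M has slope ρ·σ_N/σ_M and passes through (μ_M, μ_N).
E[N | M=3.5] = 0.2 + (-0.80)·(5.8/1.2)·(3.5 − (2.8)) = 0.2 + (-3.8667)·(0.7) = -2.5067.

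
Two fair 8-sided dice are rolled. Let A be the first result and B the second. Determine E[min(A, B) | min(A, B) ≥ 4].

26/5

P(min(A, B) ≥ 4) = 25/64.
Summing min(A,B)·P(x,y) over outcomes with min(A, B) ≥ 4 gives 65/32.
E[min(A, B) | min(A, B) ≥ 4] = (65/32) / (25/64) = 26/5.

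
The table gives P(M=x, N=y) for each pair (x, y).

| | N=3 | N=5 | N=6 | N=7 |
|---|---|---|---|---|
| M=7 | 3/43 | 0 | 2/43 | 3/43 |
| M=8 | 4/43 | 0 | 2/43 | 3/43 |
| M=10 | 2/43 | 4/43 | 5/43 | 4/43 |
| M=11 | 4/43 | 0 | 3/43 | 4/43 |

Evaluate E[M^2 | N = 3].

P(N = 3) = 13/43.
Summing M^2·P(M=x,N=y) over the conditioning event gives 1087/43.
E[M^2 | N = 3] = (1087/43) / (13/43) = 1087/13.

1087/13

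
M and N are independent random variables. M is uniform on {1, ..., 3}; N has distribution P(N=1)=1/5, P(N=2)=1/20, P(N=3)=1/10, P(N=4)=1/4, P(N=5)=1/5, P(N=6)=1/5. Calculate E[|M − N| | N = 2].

2/3

P(N = 2) = 1/20.
Summing |M−N|·P(x,y) over outcomes with N = 2 gives 1/30.
E[|M − N| | N = 2] = (1/30) / (1/20) = 2/3.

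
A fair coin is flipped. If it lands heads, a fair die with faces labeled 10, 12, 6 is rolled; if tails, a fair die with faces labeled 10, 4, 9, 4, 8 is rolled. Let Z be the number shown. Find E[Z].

49/6

E[Z | heads] = (10+12+6)/3 = 28/3.
E[Z | tails] = (10+4+9+4+8)/5 = 7.
E[Z] = (1/2)·(28/3) + (1/2)·(7) = 49/6.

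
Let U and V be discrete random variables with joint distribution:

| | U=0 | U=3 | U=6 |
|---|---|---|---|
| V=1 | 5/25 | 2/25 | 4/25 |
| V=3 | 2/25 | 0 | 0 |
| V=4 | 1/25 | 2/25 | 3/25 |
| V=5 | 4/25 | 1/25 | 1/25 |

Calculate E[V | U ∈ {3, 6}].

36/13

P(U ∈ {3, 6}) = 13/25.
Summing V·P(U=x,V=y) over the conditioning event gives 36/25.
E[V | U ∈ {3, 6}] = (36/25) / (13/25) = 36/13.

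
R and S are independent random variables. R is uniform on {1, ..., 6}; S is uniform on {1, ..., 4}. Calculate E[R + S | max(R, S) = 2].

P(max(R, S) = 2) = 1/8.
Summing (R+S)·P(x,y) over outcomes with max(R, S) = 2 gives 5/12.
E[R + S | max(R, S) = 2] = (5/12) / (1/8) = 10/3.

10/3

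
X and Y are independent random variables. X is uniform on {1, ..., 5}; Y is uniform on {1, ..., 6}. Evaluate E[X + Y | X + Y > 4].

P(X + Y > 4) = 4/5.
Summing (X+Y)·P(x,y) over outcomes with X + Y > 4 gives 35/6.
E[X + Y | X + Y > 4] = (35/6) / (4/5) = 175/24.

175/24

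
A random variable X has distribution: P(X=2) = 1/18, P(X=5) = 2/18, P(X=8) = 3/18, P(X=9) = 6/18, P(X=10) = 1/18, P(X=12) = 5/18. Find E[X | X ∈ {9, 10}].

64/7

P(X ∈ {9, 10}) = 7/18.
Σ over the event: 9·1/3 + 10·1/18 = 32/9.
E[X | X ∈ {9, 10}] = (32/9) / (7/18) = 64/7.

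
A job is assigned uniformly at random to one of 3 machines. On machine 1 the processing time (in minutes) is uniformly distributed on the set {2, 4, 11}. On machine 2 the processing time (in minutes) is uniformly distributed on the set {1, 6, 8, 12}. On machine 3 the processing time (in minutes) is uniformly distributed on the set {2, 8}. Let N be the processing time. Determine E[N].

209/36

E[N | machine 1] = (2+4+11)/3 = 17/3.
E[N | machine 2] = (1+6+8+12)/4 = 27/4.
E[N | machine 3] = (2+8)/2 = 5.
By the law of total expectation,
E[N] = (1/3)·(17/3) + (1/3)·(27/4) + (1/3)·(5) = 209/36.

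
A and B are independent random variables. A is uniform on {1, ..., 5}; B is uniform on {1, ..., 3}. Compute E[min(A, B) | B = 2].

P(B = 2) = 1/3.
Summing min(A,B)·P(x,y) over outcomes with B = 2 gives 3/5.
E[min(A, B) | B = 2] = (3/5) / (1/3) = 9/5.

9/5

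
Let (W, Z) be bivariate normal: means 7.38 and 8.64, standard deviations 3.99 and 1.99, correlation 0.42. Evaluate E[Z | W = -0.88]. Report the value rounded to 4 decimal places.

The regression of Z on W has slope ρ·σ_Z/σ_W and passes through (μ_W, μ_Z).
E[Z | W=-0.88] = 8.64 + (0.42)·(1.99/3.99)·(-0.88 − (7.38)) = 8.64 + (0.209474)·(-8.26) = 6.9097.

6.9097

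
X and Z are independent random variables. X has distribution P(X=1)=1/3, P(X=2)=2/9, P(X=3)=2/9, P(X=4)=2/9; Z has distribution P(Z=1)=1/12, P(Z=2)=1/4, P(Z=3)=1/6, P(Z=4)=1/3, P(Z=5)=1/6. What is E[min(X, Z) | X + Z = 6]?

P(X + Z = 6) = 2/9.
Summing min(X,Z)·P(x,y) over outcomes with X + Z = 6 gives 23/54.
E[min(X, Z) | X + Z = 6] = (23/54) / (2/9) = 23/12.

23/12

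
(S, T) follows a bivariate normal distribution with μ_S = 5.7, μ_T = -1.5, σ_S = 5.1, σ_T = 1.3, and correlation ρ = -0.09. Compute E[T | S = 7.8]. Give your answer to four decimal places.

The regression of T on S has slope ρ·σ_T/σ_S and passes through (μ_S, μ_T).
E[T | S=7.8] = -1.5 + (-0.09)·(1.3/5.1)·(7.8 − (5.7)) = -1.5 + (-0.022941)·(2.1) = -1.5482.

-1.5482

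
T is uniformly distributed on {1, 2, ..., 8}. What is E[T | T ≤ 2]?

Given T ≤ 2, T is equally likely to be any of {1, 2}.
E[T | T ≤ 2] = (1 + 2) / 2 = 3/2.

3/2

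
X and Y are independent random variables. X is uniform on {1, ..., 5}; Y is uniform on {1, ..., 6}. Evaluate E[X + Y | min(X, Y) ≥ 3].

P(min(X, Y) ≥ 3) = 2/5.
Summing (X+Y)·P(x,y) over outcomes with min(X, Y) ≥ 3 gives 17/5.
E[X + Y | min(X, Y) ≥ 3] = (17/5) / (2/5) = 17/2.

17/2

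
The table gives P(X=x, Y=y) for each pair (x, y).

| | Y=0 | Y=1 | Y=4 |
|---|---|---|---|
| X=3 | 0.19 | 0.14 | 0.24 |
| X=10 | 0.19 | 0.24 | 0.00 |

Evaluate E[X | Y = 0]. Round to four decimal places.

P(Y = 0) = 0.38.
Σ X·P over the event = 3·(0.19) + 10·(0.19) = 2.47.
E[X | Y = 0] = (2.47) / (0.38) = 6.5000.

6.5000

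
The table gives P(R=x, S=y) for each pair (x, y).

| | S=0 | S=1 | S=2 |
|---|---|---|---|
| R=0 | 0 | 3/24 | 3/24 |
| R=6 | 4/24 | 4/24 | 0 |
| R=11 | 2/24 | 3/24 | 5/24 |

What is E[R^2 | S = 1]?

507/10

P(S = 1) = 5/12.
Σ R^2·P over the event = 0·(3/24) + 36·(4/24) + 121·(3/24) = 169/8.
E[R^2 | S = 1] = (169/8) / (5/12) = 507/10.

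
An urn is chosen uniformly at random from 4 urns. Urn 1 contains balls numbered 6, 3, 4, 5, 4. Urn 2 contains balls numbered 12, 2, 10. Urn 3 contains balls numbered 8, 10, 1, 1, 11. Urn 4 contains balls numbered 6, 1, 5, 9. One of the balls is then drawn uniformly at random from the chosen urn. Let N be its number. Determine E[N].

E[N | urn 1] = (6+3+4+5+4)/5 = 22/5.
E[N | urn 2] = (12+2+10)/3 = 8.
E[N | urn 3] = (8+10+1+1+11)/5 = 31/5.
E[N | urn 4] = (6+1+5+9)/4 = 21/4.
E[N] = (1/4)·(22/5) + (1/4)·(8) + (1/4)·(31/5) + (1/4)·(21/4) = 477/80.

477/80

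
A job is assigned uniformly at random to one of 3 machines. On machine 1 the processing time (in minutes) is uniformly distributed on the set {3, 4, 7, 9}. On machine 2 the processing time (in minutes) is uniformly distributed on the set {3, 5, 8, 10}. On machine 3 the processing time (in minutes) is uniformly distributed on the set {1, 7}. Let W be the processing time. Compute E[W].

E[W | machine 1] = (3+4+7+9)/4 = 23/4.
E[W | machine 2] = (3+5+8+10)/4 = 13/2.
E[W | machine 3] = (1+7)/2 = 4.
E[W] = (1/3)·(23/4) + (1/3)·(13/2) + (1/3)·(4) = 65/12.

65/12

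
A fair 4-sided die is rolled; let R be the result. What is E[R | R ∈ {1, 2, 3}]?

2

P(R ∈ {1, 2, 3}) = 3/4.
Σ over the event: 1·1/4 + 2·1/4 + 3·1/4 = 3/2.
E[R | R ∈ {1, 2, 3}] = (3/2) / (3/4) = 2.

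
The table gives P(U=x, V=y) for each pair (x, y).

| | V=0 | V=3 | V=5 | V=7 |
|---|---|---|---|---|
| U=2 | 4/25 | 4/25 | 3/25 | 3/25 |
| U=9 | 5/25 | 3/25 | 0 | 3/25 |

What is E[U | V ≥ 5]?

13/3

P(V ≥ 5) = 9/25.
Σ U·P over the event = 2·(3/25) + 2·(3/25) + 9·(3/25) = 39/25.
E[U | V ≥ 5] = (39/25) / (9/25) = 13/3.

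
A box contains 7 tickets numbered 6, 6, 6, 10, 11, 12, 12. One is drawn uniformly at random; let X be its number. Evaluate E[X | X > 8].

45/4

P(X > 8) = 4/7.
Σ over the event: 10·1/7 + 11·1/7 + 12·2/7 = 45/7.
E[X | X > 8] = (45/7) / (4/7) = 45/4.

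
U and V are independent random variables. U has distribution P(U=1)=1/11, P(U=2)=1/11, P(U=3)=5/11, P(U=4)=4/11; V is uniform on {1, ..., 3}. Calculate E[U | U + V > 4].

80/23

P(U + V > 4) = 23/33.
Summing U·P(x,y) over outcomes with U + V > 4 gives 80/33.
E[U | U + V > 4] = (80/33) / (23/33) = 80/23.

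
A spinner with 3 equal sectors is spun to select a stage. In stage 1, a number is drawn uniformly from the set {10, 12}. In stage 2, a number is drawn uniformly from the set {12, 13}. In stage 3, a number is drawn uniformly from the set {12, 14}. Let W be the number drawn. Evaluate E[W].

73/6

E[W | stage 1] = (10+12)/2 = 11.
E[W | stage 2] = (12+13)/2 = 25/2.
E[W | stage 3] = (12+14)/2 = 13.
By the law of total expectation,
E[W] = (1/3)·(11) + (1/3)·(25/2) + (1/3)·(13) = 73/6.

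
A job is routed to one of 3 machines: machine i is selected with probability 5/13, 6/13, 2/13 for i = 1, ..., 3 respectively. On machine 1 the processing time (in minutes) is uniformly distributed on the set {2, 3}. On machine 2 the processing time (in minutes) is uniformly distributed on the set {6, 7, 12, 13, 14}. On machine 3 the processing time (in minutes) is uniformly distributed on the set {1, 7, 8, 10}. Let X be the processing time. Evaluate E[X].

879/130

E[X | machine 1] = (2+3)/2 = 5/2.
E[X | machine 2] = (6+7+12+13+14)/5 = 52/5.
E[X | machine 3] = (1+7+8+10)/4 = 13/2.
By the law of total expectation,
E[X] = (5/13)·(5/2) + (6/13)·(52/5) + (2/13)·(13/2) = 879/130.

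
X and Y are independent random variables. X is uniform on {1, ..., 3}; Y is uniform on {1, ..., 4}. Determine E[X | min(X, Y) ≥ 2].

P(min(X, Y) ≥ 2) = 1/2.
Summing X·P(x,y) over outcomes with min(X, Y) ≥ 2 gives 5/4.
E[X | min(X, Y) ≥ 2] = (5/4) / (1/2) = 5/2.

5/2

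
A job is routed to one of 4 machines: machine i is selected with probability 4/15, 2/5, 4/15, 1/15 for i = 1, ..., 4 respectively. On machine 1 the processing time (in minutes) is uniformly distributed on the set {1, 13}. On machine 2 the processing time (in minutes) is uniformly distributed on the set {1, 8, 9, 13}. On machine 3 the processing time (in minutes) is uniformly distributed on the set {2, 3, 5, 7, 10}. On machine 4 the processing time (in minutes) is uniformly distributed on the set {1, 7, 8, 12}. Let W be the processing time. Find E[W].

1031/150

E[W | machine 1] = (1+13)/2 = 7.
E[W | machine 2] = (1+8+9+13)/4 = 31/4.
E[W | machine 3] = (2+3+5+7+10)/5 = 27/5.
E[W | machine 4] = (1+7+8+12)/4 = 7.
By the law of total expectation,
E[W] = (4/15)·(7) + (2/5)·(31/4) + (4/15)·(27/5) + (1/15)·(7) = 1031/150.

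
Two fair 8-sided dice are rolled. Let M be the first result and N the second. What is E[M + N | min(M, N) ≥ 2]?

10

P(min(M, N) ≥ 2) = 49/64.
Summing (M+N)·P(x,y) over outcomes with min(M, N) ≥ 2 gives 245/32.
E[M + N | min(M, N) ≥ 2] = (245/32) / (49/64) = 10.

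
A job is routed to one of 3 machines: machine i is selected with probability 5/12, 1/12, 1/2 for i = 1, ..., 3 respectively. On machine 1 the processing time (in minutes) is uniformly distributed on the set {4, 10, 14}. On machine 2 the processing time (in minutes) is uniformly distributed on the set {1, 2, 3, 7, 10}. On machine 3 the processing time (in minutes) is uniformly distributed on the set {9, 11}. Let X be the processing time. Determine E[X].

1669/180

E[X | machine 1] = (4+10+14)/3 = 28/3.
E[X | machine 2] = (1+2+3+7+10)/5 = 23/5.
E[X | machine 3] = (9+11)/2 = 10.
E[X] = (5/12)·(28/3) + (1/12)·(23/5) + (1/2)·(10) = 1669/180.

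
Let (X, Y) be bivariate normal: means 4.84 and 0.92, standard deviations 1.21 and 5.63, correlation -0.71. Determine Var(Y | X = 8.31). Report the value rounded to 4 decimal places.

15.7185

The conditional variance in a bivariate normal is σ_Y²(1 − ρ²), independent of x.
Var(Y | X=8.31) = (5.63)²·(1 − (-0.71)²) = 31.6969·0.4959 = 15.7185.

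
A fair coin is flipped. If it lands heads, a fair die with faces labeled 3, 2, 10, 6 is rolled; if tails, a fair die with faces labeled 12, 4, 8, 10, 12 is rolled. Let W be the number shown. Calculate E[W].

E[W | heads] = (3+2+10+6)/4 = 21/4.
E[W | tails] = (12+4+8+10+12)/5 = 46/5.
By the law of total expectation,
E[W] = (1/2)·(21/4) + (1/2)·(46/5) = 289/40.

289/40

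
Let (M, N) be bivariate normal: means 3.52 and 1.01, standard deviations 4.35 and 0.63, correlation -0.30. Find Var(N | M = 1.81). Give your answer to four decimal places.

0.3612

Var(N | M=x) = (1 − ρ²)·σ_N².
Var(N | M=1.81) = (0.63)²·(1 − (-0.30)²) = 0.3969·0.91 = 0.3612.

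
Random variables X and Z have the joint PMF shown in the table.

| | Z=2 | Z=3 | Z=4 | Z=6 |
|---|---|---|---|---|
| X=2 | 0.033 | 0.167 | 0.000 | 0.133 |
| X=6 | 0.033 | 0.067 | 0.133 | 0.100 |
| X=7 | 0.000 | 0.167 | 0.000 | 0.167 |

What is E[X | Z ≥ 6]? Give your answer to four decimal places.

5.0875

P(Z ≥ 6) = 0.400.
Σ X·P over the event = 2·(0.133) + 6·(0.100) + 7·(0.167) = 2.035.
E[X | Z ≥ 6] = (2.035) / (0.400) = 5.0875.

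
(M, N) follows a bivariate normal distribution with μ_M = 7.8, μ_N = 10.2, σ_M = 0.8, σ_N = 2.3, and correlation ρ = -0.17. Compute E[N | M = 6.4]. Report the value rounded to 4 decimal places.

The regression of N on M has slope ρ·σ_N/σ_M and passes through (μ_M, μ_N).
E[N | M=6.4] = 10.2 + (-0.17)·(2.3/0.8)·(6.4 − (7.8)) = 10.2 + (-0.48875)·(-1.4) = 10.8843.

10.8843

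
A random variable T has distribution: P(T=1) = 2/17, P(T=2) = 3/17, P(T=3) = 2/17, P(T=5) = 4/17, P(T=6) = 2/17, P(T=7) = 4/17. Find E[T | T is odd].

P(T is odd) = 12/17.
Σ over the event: 1·2/17 + 3·2/17 + 5·4/17 + 7·4/17 = 56/17.
E[T | T is odd] = (56/17) / (12/17) = 14/3.

14/3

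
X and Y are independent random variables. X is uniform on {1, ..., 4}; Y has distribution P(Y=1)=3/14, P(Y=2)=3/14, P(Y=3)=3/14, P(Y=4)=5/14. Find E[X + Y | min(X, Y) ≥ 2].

P(min(X, Y) ≥ 2) = 33/56.
Summing (X+Y)·P(x,y) over outcomes with min(X, Y) ≥ 2 gives 51/14.
E[X + Y | min(X, Y) ≥ 2] = (51/14) / (33/56) = 68/11.

68/11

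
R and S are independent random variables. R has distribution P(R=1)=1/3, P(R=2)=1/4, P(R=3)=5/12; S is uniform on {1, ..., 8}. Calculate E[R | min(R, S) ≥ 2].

21/8

P(min(R, S) ≥ 2) = 7/12.
Summing R·P(x,y) over outcomes with min(R, S) ≥ 2 gives 49/32.
E[R | min(R, S) ≥ 2] = (49/32) / (7/12) = 21/8.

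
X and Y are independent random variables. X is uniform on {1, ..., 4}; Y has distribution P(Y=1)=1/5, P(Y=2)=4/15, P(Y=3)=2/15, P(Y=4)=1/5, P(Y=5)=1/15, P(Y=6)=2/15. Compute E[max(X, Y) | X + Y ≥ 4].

199/50

P(X + Y ≥ 4) = 5/6.
Summing max(X,Y)·P(x,y) over outcomes with X + Y ≥ 4 gives 199/60.
E[max(X, Y) | X + Y ≥ 4] = (199/60) / (5/6) = 199/50.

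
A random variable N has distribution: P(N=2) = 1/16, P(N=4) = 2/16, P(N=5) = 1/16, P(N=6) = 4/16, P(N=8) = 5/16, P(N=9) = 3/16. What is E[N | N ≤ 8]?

79/13

P(N ≤ 8) = 13/16.
Σ over the event: 2·1/16 + 4·1/8 + 5·1/16 + 6·1/4 + 8·5/16 = 79/16.
E[N | N ≤ 8] = (79/16) / (13/16) = 79/13.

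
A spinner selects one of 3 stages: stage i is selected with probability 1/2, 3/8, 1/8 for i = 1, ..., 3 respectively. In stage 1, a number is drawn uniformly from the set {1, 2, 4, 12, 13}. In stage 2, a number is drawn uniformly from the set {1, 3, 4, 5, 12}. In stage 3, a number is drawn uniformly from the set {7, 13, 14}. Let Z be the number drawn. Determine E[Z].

779/120

E[Z | stage 1] = (1+2+4+12+13)/5 = 32/5.
E[Z | stage 2] = (1+3+4+5+12)/5 = 5.
E[Z | stage 3] = (7+13+14)/3 = 34/3.
E[Z] = (1/2)·(32/5) + (3/8)·(5) + (1/8)·(34/3) = 779/120.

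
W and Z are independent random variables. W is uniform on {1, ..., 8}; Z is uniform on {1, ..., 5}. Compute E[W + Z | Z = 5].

19/2

Outcomes with Z = 5: (1,5), (2,5), (3,5), (4,5), (5,5), (6,5), (7,5), (8,5), each with probability 1/40.
E[W + Z | Z = 5] = (6 + 7 + 8 + 9 + 10 + 11 + 12 + 13) / 8 = 19/2.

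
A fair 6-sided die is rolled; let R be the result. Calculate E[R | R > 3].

5

Given R > 3, R is equally likely to be any of {4, 5, 6}.
E[R | R > 3] = (4 + 5 + 6) / 3 = 5.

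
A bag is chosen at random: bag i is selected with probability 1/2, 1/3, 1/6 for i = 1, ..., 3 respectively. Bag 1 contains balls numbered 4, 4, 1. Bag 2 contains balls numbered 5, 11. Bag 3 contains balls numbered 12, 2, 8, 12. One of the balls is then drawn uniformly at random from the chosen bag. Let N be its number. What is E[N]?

67/12

E[N | bag 1] = (4+4+1)/3 = 3.
E[N | bag 2] = (5+11)/2 = 8.
E[N | bag 3] = (12+2+8+12)/4 = 17/2.
By the law of total expectation,
E[N] = (1/2)·(3) + (1/3)·(8) + (1/6)·(17/2) = 67/12.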